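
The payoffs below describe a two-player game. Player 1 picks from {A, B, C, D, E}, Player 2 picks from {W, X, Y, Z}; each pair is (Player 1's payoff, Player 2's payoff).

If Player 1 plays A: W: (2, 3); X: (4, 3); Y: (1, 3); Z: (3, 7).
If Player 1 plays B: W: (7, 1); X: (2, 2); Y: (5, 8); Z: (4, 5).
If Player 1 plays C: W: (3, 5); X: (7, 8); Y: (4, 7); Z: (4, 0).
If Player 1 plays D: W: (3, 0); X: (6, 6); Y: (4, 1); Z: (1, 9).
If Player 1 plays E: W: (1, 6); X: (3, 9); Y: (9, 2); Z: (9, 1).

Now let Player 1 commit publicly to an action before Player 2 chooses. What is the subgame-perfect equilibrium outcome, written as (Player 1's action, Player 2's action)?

(C, X)

Work backward from Player 2's decision.
- A: Player 2 compares 3, 3, 3, 7 and picks Z; Player 1 would get 3.
- B: Player 2 compares 1, 2, 8, 5 and picks Y; Player 1 would get 5.
- C: Player 2 compares 5, 8, 7, 0 and picks X; Player 1 would get 7.
- D: Player 2 compares 0, 6, 1, 9 and picks Z; Player 1 would get 1.
- E: Player 2 compares 6, 9, 2, 1 and picks X; Player 1 would get 3.
Player 1's induced payoffs are 3, 5, 7, 1, 3, so Player 1 commits to C. Subgame-perfect outcome: (C, X) with payoffs (7, 8).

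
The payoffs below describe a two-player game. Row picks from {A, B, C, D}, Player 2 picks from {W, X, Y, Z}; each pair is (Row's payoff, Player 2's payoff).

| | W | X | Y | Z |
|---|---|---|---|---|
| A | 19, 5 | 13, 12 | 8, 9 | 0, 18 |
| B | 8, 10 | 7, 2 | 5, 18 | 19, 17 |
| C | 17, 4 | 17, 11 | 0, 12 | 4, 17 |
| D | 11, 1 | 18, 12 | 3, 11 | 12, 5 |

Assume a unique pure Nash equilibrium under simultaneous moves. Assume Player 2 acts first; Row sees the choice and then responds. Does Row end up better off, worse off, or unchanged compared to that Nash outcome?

better off

Row best-responds to each possible Player 2 move:
- W → Row plays A (best of 19, 8, 17, 11); Player 2 gets 5.
- X → Row plays D (best of 13, 7, 17, 18); Player 2 gets 12.
- Y → Row plays A (best of 8, 5, 0, 3); Player 2 gets 9.
- Z → Row plays B (best of 0, 19, 4, 12); Player 2 gets 17.
Maximizing over 5, 12, 9, 17, Player 2 chooses Z. Subgame-perfect outcome: (B, Z) with payoffs (19, 17).
Under simultaneous play:
Row's best replies: W→A; X→D; Y→A; Z→B.
Player 2's best replies: A→Z; B→Y; C→Z; D→X.
Only (D, X) has each player best-responding; Nash payoffs (18, 12).
Row earns 19 sequentially versus 18 at the Nash outcome: better off.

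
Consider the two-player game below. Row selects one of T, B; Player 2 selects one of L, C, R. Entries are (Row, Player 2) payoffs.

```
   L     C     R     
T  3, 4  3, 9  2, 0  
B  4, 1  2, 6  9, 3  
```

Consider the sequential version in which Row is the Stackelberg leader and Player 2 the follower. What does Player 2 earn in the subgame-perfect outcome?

9

Work backward from Player 2's decision.
- T: BR = C, leader payoff 3.
- B: BR = C, leader payoff 2.
Among 3, 2, the best is 3 at T. Subgame-perfect outcome: (T, C) with payoffs (3, 9).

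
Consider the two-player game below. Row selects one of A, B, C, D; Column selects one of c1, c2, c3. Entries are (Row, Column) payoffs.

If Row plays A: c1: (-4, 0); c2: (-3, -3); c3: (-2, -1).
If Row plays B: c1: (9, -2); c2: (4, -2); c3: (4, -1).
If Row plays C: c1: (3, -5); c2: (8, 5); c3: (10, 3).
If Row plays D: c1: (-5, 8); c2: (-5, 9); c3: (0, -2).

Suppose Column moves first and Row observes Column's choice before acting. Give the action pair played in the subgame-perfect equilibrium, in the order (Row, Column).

Row best-responds to each possible Column move:
- c1: BR = B, leader payoff -2.
- c2: BR = C, leader payoff 5.
- c3: BR = C, leader payoff 3.
Maximizing over -2, 5, 3, Column chooses c2. Subgame-perfect outcome: (C, c2) with payoffs (8, 5).

(C, c2)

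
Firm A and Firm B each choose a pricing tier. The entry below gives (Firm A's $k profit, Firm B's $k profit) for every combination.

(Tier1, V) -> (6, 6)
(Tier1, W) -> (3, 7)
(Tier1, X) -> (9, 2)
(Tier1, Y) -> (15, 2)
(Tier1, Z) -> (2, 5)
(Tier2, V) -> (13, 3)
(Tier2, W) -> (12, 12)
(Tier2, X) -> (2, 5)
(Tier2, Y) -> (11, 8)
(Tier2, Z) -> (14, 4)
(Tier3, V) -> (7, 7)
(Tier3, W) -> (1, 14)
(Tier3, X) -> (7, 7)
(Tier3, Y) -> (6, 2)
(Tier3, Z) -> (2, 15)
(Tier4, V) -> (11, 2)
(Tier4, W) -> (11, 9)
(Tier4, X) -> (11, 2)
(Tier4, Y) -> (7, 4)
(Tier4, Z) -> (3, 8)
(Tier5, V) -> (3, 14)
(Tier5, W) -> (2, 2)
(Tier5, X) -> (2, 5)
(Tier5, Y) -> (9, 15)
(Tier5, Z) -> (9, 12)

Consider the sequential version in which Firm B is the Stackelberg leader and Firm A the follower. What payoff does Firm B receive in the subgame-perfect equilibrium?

12

Solve by backward induction (Firm B leads).
- V: BR = Tier2, leader payoff 3.
- W: BR = Tier2, leader payoff 12.
- X: BR = Tier4, leader payoff 2.
- Y: BR = Tier1, leader payoff 2.
- Z: BR = Tier2, leader payoff 4.
Among 3, 12, 2, 2, 4, the best is 12 at W. Subgame-perfect outcome: (Tier2, W) with payoffs (12, 12).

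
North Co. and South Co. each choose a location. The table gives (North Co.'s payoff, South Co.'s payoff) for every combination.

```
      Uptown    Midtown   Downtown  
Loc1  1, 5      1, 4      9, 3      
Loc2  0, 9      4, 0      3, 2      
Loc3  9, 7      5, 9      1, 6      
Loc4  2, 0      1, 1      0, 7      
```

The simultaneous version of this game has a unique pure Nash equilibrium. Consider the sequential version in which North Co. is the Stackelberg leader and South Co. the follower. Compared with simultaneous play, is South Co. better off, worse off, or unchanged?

Solve by backward induction (North Co. leads).
- Loc1 → South Co. plays Uptown (best of 5, 4, 3); North Co. gets 1.
- Loc2 → South Co. plays Uptown (best of 9, 0, 2); North Co. gets 0.
- Loc3 → South Co. plays Midtown (best of 7, 9, 6); North Co. gets 5.
- Loc4 → South Co. plays Downtown (best of 0, 1, 7); North Co. gets 0.
Among 1, 0, 5, 0, the best is 5 at Loc3. Subgame-perfect outcome: (Loc3, Midtown) with payoffs (5, 9).
For the simultaneous game, intersect best replies.
North Co.'s best replies: Uptown→Loc3; Midtown→Loc3; Downtown→Loc1.
South Co.'s best replies: Loc1→Uptown; Loc2→Uptown; Loc3→Midtown; Loc4→Downtown.
Only (Loc3, Midtown) has each player best-responding; Nash payoffs (5, 9).
South Co. earns 9 sequentially versus 9 at the Nash outcome: unchanged.

unchanged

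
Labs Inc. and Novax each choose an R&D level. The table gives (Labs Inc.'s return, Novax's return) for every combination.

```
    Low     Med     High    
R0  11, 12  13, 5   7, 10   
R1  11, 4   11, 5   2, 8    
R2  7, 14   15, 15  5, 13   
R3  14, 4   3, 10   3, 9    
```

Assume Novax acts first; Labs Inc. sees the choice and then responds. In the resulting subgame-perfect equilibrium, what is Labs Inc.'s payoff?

15

Solve by backward induction (Novax leads).
- Low → Labs Inc. plays R3 (best of 11, 11, 7, 14); Novax gets 4.
- Med → Labs Inc. plays R2 (best of 13, 11, 15, 3); Novax gets 15.
- High → Labs Inc. plays R0 (best of 7, 2, 5, 3); Novax gets 10.
Novax's induced payoffs are 4, 15, 10, so Novax commits to Med. Subgame-perfect outcome: (R2, Med) with payoffs (15, 15).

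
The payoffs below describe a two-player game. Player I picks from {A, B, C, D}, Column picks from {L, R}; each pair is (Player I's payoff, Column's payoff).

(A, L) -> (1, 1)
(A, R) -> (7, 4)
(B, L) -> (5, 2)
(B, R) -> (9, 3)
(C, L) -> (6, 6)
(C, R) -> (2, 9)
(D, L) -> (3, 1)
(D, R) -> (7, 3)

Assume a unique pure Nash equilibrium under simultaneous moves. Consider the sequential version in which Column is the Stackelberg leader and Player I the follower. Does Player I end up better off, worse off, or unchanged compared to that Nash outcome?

Player I best-responds to each possible Column move:
- L → Player I plays C (best of 1, 5, 6, 3); Column gets 6.
- R → Player I plays B (best of 7, 9, 2, 7); Column gets 3.
Among 6, 3, the best is 6 at L. Subgame-perfect outcome: (C, L) with payoffs (6, 6).
Under simultaneous play:
Player I's best replies: L→C; R→B.
Column's best replies: A→R; B→R; C→R; D→R.
Only (B, R) has each player best-responding; Nash payoffs (9, 3).
Player I earns 6 sequentially versus 9 at the Nash outcome: worse off.

worse off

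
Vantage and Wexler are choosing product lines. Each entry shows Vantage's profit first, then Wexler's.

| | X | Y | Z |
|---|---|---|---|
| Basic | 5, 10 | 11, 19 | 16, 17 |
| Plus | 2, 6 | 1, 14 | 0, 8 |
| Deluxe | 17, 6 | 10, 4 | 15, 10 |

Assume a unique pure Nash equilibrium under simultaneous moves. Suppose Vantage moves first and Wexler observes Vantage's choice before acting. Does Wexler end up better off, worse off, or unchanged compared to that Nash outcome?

Work backward from Wexler's decision.
- Basic: Wexler compares 10, 19, 17 and picks Y; Vantage would get 11.
- Plus: Wexler compares 6, 14, 8 and picks Y; Vantage would get 1.
- Deluxe: Wexler compares 6, 4, 10 and picks Z; Vantage would get 15.
Among 11, 1, 15, the best is 15 at Deluxe. Subgame-perfect outcome: (Deluxe, Z) with payoffs (15, 10).
For the simultaneous game, intersect best replies.
Vantage's best replies: X→Deluxe; Y→Basic; Z→Basic.
Wexler's best replies: Basic→Y; Plus→Y; Deluxe→Z.
The unique mutual best reply is (Basic, Y), giving (11, 19).
Wexler earns 10 sequentially versus 19 at the Nash outcome: worse off.

worse off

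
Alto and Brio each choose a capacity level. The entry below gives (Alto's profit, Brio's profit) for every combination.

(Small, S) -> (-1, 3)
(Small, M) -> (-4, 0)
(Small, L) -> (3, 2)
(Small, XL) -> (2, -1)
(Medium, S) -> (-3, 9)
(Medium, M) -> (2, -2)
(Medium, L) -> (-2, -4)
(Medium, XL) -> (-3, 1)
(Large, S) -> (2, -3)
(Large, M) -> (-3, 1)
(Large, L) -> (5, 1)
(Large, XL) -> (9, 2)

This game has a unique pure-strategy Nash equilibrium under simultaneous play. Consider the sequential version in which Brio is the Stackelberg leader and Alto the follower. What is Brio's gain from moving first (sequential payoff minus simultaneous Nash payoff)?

Solve by backward induction (Brio leads).
- S → Alto plays Large (best of -1, -3, 2); Brio gets -3.
- M → Alto plays Medium (best of -4, 2, -3); Brio gets -2.
- L → Alto plays Large (best of 3, -2, 5); Brio gets 1.
- XL → Alto plays Large (best of 2, -3, 9); Brio gets 2.
Maximizing over -3, -2, 1, 2, Brio chooses XL. Subgame-perfect outcome: (Large, XL) with payoffs (9, 2).
For the simultaneous game, intersect best replies.
Alto's best replies: S→Large; M→Medium; L→Large; XL→Large.
Brio's best replies: Small→S; Medium→S; Large→XL.
Only (Large, XL) has each player best-responding; Nash payoffs (9, 2).
Brio's commitment gain: 2 − 2 = 0.

0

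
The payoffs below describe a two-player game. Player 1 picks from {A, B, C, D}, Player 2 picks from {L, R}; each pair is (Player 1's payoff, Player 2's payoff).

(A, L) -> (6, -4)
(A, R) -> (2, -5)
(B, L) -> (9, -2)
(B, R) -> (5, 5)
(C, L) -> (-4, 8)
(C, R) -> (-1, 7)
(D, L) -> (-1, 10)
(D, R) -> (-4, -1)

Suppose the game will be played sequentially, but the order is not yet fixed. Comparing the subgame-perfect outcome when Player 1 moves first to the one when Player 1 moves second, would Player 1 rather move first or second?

first

If Player 1 leads: Player 2's best replies are A→L, B→R, C→L, D→L; Player 1's induced payoffs 6, 5, -4, -1; outcome (A, L), payoffs (6, -4).
If Player 2 leads: Player 1's best replies are L→B, R→B; Player 2's induced payoffs -2, 5; outcome (B, R), payoffs (5, 5).
Player 1 gets 6 moving first and 5 moving second, so Player 1 prefers to move first.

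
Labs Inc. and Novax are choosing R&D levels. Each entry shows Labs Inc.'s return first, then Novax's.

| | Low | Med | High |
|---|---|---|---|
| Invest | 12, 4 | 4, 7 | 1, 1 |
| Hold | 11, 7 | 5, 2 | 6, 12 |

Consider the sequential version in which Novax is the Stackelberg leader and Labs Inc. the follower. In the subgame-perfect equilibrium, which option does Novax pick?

Backward induction with Novax moving first.
- Low → Labs Inc. plays Invest (best of 12, 11); Novax gets 4.
- Med → Labs Inc. plays Hold (best of 4, 5); Novax gets 2.
- High → Labs Inc. plays Hold (best of 1, 6); Novax gets 12.
Maximizing over 4, 2, 12, Novax chooses High. Subgame-perfect outcome: (Hold, High) with payoffs (6, 12).

High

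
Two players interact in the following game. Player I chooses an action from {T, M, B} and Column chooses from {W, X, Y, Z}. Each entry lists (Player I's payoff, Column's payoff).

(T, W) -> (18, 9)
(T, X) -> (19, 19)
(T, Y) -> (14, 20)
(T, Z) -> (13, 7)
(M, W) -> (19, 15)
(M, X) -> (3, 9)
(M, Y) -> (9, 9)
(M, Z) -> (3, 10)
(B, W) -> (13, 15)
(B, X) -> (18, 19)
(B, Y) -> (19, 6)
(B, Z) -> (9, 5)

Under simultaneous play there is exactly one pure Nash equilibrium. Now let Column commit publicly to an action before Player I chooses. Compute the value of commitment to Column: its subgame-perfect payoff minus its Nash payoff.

Solve by backward induction (Column leads).
- W → Player I plays M (best of 18, 19, 13); Column gets 15.
- X → Player I plays T (best of 19, 3, 18); Column gets 19.
- Y → Player I plays B (best of 14, 9, 19); Column gets 6.
- Z → Player I plays T (best of 13, 3, 9); Column gets 7.
Column's induced payoffs are 15, 19, 6, 7, so Column commits to X. Subgame-perfect outcome: (T, X) with payoffs (19, 19).
Under simultaneous play:
Player I's best replies: W→M; X→T; Y→B; Z→T.
Column's best replies: T→Y; M→W; B→X.
The unique mutual best reply is (M, W), giving (19, 15).
Column's commitment gain: 19 − 15 = 4.

4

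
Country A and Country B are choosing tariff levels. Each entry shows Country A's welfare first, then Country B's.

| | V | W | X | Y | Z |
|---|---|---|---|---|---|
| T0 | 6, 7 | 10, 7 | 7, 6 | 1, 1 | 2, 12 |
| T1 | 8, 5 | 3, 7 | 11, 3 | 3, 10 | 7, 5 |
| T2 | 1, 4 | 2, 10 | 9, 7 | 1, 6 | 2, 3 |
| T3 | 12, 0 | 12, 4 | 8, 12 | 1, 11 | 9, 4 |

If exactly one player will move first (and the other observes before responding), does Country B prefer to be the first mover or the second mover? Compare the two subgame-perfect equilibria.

second

If Country A leads: Country B's best replies are T0→Z, T1→Y, T2→W, T3→X; Country A's induced payoffs 2, 3, 2, 8; outcome (T3, X), payoffs (8, 12).
If Country B leads: Country A's best replies are V→T3, W→T3, X→T1, Y→T1, Z→T3; Country B's induced payoffs 0, 4, 3, 10, 4; outcome (T1, Y), payoffs (3, 10).
Country B gets 10 moving first and 12 moving second, so Country B prefers to move second.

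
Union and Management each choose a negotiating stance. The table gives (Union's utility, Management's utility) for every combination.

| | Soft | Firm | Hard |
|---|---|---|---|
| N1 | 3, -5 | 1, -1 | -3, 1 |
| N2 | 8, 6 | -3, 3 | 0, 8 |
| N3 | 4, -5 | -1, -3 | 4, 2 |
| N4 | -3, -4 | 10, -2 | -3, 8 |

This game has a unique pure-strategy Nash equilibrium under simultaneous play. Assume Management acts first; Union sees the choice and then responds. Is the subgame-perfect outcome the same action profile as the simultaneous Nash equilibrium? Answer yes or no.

Solve by backward induction (Management leads).
- Soft: Union compares 3, 8, 4, -3 and picks N2; Management would get 6.
- Firm: Union compares 1, -3, -1, 10 and picks N4; Management would get -2.
- Hard: Union compares -3, 0, 4, -3 and picks N3; Management would get 2.
Maximizing over 6, -2, 2, Management chooses Soft. Subgame-perfect outcome: (N2, Soft) with payoffs (8, 6).
Now find the simultaneous Nash equilibrium.
Union's best replies: Soft→N2; Firm→N4; Hard→N3.
Management's best replies: N1→Hard; N2→Hard; N3→Hard; N4→Hard.
The unique mutual best reply is (N3, Hard), giving (4, 2).
Sequential outcome (N2, Soft) differs from the Nash profile (N3, Hard).

no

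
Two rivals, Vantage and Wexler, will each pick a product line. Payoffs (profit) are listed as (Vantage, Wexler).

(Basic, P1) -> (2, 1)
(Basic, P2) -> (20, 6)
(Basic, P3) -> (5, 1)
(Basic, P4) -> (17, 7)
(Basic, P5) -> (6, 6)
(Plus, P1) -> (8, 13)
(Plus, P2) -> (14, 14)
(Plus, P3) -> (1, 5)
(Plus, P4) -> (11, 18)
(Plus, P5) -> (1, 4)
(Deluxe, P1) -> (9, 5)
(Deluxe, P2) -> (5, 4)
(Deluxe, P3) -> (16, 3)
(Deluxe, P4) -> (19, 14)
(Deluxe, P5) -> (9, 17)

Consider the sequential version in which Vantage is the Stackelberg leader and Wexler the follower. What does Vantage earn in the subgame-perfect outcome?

Solve by backward induction (Vantage leads).
- Basic: Wexler compares 1, 6, 1, 7, 6 and picks P4; Vantage would get 17.
- Plus: Wexler compares 13, 14, 5, 18, 4 and picks P4; Vantage would get 11.
- Deluxe: Wexler compares 5, 4, 3, 14, 17 and picks P5; Vantage would get 9.
Vantage's induced payoffs are 17, 11, 9, so Vantage commits to Basic. Subgame-perfect outcome: (Basic, P4) with payoffs (17, 7).

17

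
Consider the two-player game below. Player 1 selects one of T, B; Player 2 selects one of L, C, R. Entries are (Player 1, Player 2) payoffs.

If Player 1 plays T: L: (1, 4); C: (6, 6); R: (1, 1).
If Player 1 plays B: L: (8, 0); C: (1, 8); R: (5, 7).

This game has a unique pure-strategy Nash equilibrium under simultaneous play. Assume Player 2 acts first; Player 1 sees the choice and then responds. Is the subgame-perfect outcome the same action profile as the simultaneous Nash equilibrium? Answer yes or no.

Work backward from Player 1's decision.
- L: Player 1 compares 1, 8 and picks B; Player 2 would get 0.
- C: Player 1 compares 6, 1 and picks T; Player 2 would get 6.
- R: Player 1 compares 1, 5 and picks B; Player 2 would get 7.
Among 0, 6, 7, the best is 7 at R. Subgame-perfect outcome: (B, R) with payoffs (5, 7).
For the simultaneous game, intersect best replies.
Player 1's best replies: L→B; C→T; R→B.
Player 2's best replies: T→C; B→C.
The unique mutual best reply is (T, C), giving (6, 6).
Sequential outcome (B, R) differs from the Nash profile (T, C).

no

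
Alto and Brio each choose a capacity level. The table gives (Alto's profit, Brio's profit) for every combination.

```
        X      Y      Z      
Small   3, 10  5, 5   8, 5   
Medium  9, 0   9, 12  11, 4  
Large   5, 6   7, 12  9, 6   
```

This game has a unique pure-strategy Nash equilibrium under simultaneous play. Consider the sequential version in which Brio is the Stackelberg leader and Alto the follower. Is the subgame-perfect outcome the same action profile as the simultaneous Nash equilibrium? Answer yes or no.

yes

Backward induction with Brio moving first.
- X → Alto plays Medium (best of 3, 9, 5); Brio gets 0.
- Y → Alto plays Medium (best of 5, 9, 7); Brio gets 12.
- Z → Alto plays Medium (best of 8, 11, 9); Brio gets 4.
Maximizing over 0, 12, 4, Brio chooses Y. Subgame-perfect outcome: (Medium, Y) with payoffs (9, 12).
Under simultaneous play:
Alto's best replies: X→Medium; Y→Medium; Z→Medium.
Brio's best replies: Small→X; Medium→Y; Large→Y.
The unique mutual best reply is (Medium, Y), giving (9, 12).
Sequential outcome (Medium, Y) coincides with the Nash profile (Medium, Y).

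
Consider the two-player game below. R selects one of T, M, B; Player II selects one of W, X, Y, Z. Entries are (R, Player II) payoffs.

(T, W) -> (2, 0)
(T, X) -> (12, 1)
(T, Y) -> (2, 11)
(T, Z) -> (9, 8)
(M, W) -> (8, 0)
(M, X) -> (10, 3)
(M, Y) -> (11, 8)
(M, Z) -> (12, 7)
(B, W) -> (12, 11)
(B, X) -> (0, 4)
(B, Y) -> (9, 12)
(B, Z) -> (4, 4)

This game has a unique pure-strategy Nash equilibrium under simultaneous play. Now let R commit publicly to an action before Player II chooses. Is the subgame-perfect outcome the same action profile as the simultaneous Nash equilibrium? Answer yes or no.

Work backward from Player II's decision.
- T: BR = Y, leader payoff 2.
- M: BR = Y, leader payoff 11.
- B: BR = Y, leader payoff 9.
R's induced payoffs are 2, 11, 9, so R commits to M. Subgame-perfect outcome: (M, Y) with payoffs (11, 8).
Under simultaneous play:
R's best replies: W→B; X→T; Y→M; Z→M.
Player II's best replies: T→Y; M→Y; B→Y.
Only (M, Y) has each player best-responding; Nash payoffs (11, 8).
Sequential outcome (M, Y) coincides with the Nash profile (M, Y).

yes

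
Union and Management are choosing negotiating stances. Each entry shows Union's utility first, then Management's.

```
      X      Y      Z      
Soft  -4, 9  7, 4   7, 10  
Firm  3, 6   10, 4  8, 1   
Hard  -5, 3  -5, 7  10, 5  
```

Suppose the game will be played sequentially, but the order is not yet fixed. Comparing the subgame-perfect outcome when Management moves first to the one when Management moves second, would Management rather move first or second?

If Union leads: Management's best replies are Soft→Z, Firm→X, Hard→Y; Union's induced payoffs 7, 3, -5; outcome (Soft, Z), payoffs (7, 10).
If Management leads: Union's best replies are X→Firm, Y→Firm, Z→Hard; Management's induced payoffs 6, 4, 5; outcome (Firm, X), payoffs (3, 6).
Management gets 6 moving first and 10 moving second, so Management prefers to move second.

second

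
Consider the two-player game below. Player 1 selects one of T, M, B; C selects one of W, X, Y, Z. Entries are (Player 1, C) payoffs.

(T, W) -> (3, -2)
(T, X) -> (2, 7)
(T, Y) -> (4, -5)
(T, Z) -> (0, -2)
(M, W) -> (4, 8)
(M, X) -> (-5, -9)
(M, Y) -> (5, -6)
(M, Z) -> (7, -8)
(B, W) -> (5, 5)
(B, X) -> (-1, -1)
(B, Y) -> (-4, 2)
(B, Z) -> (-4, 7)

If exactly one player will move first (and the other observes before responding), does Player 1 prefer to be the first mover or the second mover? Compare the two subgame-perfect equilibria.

If Player 1 leads: C's best replies are T→X, M→W, B→Z; Player 1's induced payoffs 2, 4, -4; outcome (M, W), payoffs (4, 8).
If C leads: Player 1's best replies are W→B, X→T, Y→M, Z→M; C's induced payoffs 5, 7, -6, -8; outcome (T, X), payoffs (2, 7).
Player 1 gets 4 moving first and 2 moving second, so Player 1 prefers to move first.

first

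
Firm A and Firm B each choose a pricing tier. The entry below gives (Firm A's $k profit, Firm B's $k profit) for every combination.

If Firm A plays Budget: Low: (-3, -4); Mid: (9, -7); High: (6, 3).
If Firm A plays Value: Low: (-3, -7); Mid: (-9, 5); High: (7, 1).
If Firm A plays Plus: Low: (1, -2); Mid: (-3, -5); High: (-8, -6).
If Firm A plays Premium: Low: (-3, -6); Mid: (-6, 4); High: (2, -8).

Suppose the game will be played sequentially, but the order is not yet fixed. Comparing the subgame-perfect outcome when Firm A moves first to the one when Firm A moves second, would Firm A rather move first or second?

second

If Firm A leads: Firm B's best replies are Budget→High, Value→Mid, Plus→Low, Premium→Mid; Firm A's induced payoffs 6, -9, 1, -6; outcome (Budget, High), payoffs (6, 3).
If Firm B leads: Firm A's best replies are Low→Plus, Mid→Budget, High→Value; Firm B's induced payoffs -2, -7, 1; outcome (Value, High), payoffs (7, 1).
Firm A gets 6 moving first and 7 moving second, so Firm A prefers to move second.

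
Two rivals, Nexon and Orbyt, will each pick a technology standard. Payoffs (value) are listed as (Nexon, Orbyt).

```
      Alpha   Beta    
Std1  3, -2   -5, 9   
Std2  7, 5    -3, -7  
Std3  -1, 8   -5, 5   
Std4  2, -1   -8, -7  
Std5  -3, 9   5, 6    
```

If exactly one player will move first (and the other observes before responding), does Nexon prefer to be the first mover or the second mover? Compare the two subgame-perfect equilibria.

first

If Nexon leads: Orbyt's best replies are Std1→Beta, Std2→Alpha, Std3→Alpha, Std4→Alpha, Std5→Alpha; Nexon's induced payoffs -5, 7, -1, 2, -3; outcome (Std2, Alpha), payoffs (7, 5).
If Orbyt leads: Nexon's best replies are Alpha→Std2, Beta→Std5; Orbyt's induced payoffs 5, 6; outcome (Std5, Beta), payoffs (5, 6).
Nexon gets 7 moving first and 5 moving second, so Nexon prefers to move first.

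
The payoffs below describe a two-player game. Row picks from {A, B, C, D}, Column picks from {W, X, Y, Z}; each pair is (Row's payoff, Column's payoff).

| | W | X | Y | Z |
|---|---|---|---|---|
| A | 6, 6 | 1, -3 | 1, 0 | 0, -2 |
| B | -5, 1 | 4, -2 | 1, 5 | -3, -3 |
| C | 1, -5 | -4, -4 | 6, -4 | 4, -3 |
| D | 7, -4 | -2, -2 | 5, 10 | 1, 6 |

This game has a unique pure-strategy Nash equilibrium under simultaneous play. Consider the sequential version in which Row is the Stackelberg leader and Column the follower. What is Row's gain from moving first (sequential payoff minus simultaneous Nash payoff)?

Column best-responds to each possible Row move:
- A: Column compares 6, -3, 0, -2 and picks W; Row would get 6.
- B: Column compares 1, -2, 5, -3 and picks Y; Row would get 1.
- C: Column compares -5, -4, -4, -3 and picks Z; Row would get 4.
- D: Column compares -4, -2, 10, 6 and picks Y; Row would get 5.
Among 6, 1, 4, 5, the best is 6 at A. Subgame-perfect outcome: (A, W) with payoffs (6, 6).
For the simultaneous game, intersect best replies.
Row's best replies: W→D; X→B; Y→C; Z→C.
Column's best replies: A→W; B→Y; C→Z; D→Y.
Only (C, Z) has each player best-responding; Nash payoffs (4, -3).
Row's commitment gain: 6 − 4 = 2.

2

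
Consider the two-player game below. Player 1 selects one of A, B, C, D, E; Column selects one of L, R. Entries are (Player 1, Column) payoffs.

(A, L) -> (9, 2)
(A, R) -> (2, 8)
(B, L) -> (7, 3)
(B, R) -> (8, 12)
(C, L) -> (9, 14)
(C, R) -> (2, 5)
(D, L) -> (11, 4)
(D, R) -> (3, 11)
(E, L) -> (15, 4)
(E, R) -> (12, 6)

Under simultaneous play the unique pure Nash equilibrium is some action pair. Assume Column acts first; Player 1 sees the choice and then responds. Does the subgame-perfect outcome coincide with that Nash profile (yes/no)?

yes

Backward induction with Column moving first.
- L → Player 1 plays E (best of 9, 7, 9, 11, 15); Column gets 4.
- R → Player 1 plays E (best of 2, 8, 2, 3, 12); Column gets 6.
Maximizing over 4, 6, Column chooses R. Subgame-perfect outcome: (E, R) with payoffs (12, 6).
Now find the simultaneous Nash equilibrium.
Player 1's best replies: L→E; R→E.
Column's best replies: A→R; B→R; C→L; D→R; E→R.
Only (E, R) has each player best-responding; Nash payoffs (12, 6).
Sequential outcome (E, R) coincides with the Nash profile (E, R).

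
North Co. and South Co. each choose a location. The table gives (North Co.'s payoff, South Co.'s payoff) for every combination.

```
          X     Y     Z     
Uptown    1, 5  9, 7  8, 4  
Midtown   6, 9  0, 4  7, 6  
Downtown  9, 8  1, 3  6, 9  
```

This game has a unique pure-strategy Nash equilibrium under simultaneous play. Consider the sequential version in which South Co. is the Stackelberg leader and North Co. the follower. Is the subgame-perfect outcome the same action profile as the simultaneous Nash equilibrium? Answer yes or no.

no

Work backward from North Co.'s decision.
- X: North Co. compares 1, 6, 9 and picks Downtown; South Co. would get 8.
- Y: North Co. compares 9, 0, 1 and picks Uptown; South Co. would get 7.
- Z: North Co. compares 8, 7, 6 and picks Uptown; South Co. would get 4.
South Co.'s induced payoffs are 8, 7, 4, so South Co. commits to X. Subgame-perfect outcome: (Downtown, X) with payoffs (9, 8).
For the simultaneous game, intersect best replies.
North Co.'s best replies: X→Downtown; Y→Uptown; Z→Uptown.
South Co.'s best replies: Uptown→Y; Midtown→X; Downtown→Z.
Only (Uptown, Y) has each player best-responding; Nash payoffs (9, 7).
Sequential outcome (Downtown, X) differs from the Nash profile (Uptown, Y).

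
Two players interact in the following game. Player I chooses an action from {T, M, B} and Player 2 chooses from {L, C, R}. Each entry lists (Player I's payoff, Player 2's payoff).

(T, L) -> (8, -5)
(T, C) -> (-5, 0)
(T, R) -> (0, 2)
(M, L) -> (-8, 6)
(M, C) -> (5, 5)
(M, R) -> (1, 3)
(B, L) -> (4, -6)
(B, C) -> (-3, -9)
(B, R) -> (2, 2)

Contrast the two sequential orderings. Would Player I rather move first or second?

If Player I leads: Player 2's best replies are T→R, M→L, B→R; Player I's induced payoffs 0, -8, 2; outcome (B, R), payoffs (2, 2).
If Player 2 leads: Player I's best replies are L→T, C→M, R→B; Player 2's induced payoffs -5, 5, 2; outcome (M, C), payoffs (5, 5).
Player I gets 2 moving first and 5 moving second, so Player I prefers to move second.

second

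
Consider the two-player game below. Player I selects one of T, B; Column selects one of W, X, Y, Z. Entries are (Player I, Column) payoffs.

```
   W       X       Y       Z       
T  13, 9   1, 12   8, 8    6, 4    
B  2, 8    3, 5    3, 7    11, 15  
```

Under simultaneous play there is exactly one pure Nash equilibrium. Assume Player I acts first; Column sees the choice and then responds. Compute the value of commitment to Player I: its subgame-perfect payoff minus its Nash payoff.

0

Solve by backward induction (Player I leads).
- T: BR = X, leader payoff 1.
- B: BR = Z, leader payoff 11.
Player I's induced payoffs are 1, 11, so Player I commits to B. Subgame-perfect outcome: (B, Z) with payoffs (11, 15).
For the simultaneous game, intersect best replies.
Player I's best replies: W→T; X→B; Y→T; Z→B.
Column's best replies: T→X; B→Z.
Only (B, Z) has each player best-responding; Nash payoffs (11, 15).
Player I's commitment gain: 11 − 11 = 0.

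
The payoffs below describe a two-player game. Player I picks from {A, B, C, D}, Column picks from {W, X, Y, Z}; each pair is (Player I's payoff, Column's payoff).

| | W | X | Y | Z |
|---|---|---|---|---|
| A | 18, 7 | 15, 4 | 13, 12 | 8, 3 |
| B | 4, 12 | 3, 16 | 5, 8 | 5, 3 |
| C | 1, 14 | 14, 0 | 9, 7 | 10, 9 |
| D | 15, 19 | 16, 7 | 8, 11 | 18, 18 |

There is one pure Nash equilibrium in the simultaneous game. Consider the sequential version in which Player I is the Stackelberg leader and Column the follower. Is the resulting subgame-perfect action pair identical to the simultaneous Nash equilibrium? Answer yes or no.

no

Column best-responds to each possible Player I move:
- A: BR = Y, leader payoff 13.
- B: BR = X, leader payoff 3.
- C: BR = W, leader payoff 1.
- D: BR = W, leader payoff 15.
Among 13, 3, 1, 15, the best is 15 at D. Subgame-perfect outcome: (D, W) with payoffs (15, 19).
Now find the simultaneous Nash equilibrium.
Player I's best replies: W→A; X→D; Y→A; Z→D.
Column's best replies: A→Y; B→X; C→W; D→W.
Only (A, Y) has each player best-responding; Nash payoffs (13, 12).
Sequential outcome (D, W) differs from the Nash profile (A, Y).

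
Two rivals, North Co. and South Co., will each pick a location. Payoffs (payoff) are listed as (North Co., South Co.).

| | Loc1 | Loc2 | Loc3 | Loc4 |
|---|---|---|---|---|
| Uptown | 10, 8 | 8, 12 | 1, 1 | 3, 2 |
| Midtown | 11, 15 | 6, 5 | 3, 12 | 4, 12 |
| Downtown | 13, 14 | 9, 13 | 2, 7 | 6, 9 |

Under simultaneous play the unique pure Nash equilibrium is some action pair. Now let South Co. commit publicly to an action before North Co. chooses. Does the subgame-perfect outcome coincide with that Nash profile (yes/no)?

yes

Solve by backward induction (South Co. leads).
- Loc1: BR = Downtown, leader payoff 14.
- Loc2: BR = Downtown, leader payoff 13.
- Loc3: BR = Midtown, leader payoff 12.
- Loc4: BR = Downtown, leader payoff 9.
South Co.'s induced payoffs are 14, 13, 12, 9, so South Co. commits to Loc1. Subgame-perfect outcome: (Downtown, Loc1) with payoffs (13, 14).
For the simultaneous game, intersect best replies.
North Co.'s best replies: Loc1→Downtown; Loc2→Downtown; Loc3→Midtown; Loc4→Downtown.
South Co.'s best replies: Uptown→Loc2; Midtown→Loc1; Downtown→Loc1.
Only (Downtown, Loc1) has each player best-responding; Nash payoffs (13, 14).
Sequential outcome (Downtown, Loc1) coincides with the Nash profile (Downtown, Loc1).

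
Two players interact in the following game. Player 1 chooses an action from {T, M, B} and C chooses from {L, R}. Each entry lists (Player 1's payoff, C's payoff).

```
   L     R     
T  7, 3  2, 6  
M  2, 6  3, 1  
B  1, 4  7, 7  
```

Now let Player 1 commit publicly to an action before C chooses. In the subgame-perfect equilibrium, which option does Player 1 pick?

Backward induction with Player 1 moving first.
- T: BR = R, leader payoff 2.
- M: BR = L, leader payoff 2.
- B: BR = R, leader payoff 7.
Among 2, 2, 7, the best is 7 at B. Subgame-perfect outcome: (B, R) with payoffs (7, 7).

B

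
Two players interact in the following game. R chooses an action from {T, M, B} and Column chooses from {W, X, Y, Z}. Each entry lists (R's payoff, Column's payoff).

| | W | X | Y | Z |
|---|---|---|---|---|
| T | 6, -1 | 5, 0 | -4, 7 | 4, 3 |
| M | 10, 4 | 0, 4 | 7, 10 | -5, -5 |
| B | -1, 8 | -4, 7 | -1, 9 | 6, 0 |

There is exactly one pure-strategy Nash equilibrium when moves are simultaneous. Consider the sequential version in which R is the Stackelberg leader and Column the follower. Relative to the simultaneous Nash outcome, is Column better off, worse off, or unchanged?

Work backward from Column's decision.
- T: BR = Y, leader payoff -4.
- M: BR = Y, leader payoff 7.
- B: BR = Y, leader payoff -1.
R's induced payoffs are -4, 7, -1, so R commits to M. Subgame-perfect outcome: (M, Y) with payoffs (7, 10).
Now find the simultaneous Nash equilibrium.
R's best replies: W→M; X→T; Y→M; Z→B.
Column's best replies: T→Y; M→Y; B→Y.
Only (M, Y) has each player best-responding; Nash payoffs (7, 10).
Column earns 10 sequentially versus 10 at the Nash outcome: unchanged.

unchanged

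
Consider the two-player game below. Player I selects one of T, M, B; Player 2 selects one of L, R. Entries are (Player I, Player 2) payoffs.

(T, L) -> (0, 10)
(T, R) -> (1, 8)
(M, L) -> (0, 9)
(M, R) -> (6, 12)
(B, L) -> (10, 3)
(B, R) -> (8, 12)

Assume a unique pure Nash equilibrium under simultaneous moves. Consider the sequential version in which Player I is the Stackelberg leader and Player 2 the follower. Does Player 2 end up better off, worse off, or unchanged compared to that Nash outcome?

unchanged

Work backward from Player 2's decision.
- T: BR = L, leader payoff 0.
- M: BR = R, leader payoff 6.
- B: BR = R, leader payoff 8.
Player I's induced payoffs are 0, 6, 8, so Player I commits to B. Subgame-perfect outcome: (B, R) with payoffs (8, 12).
For the simultaneous game, intersect best replies.
Player I's best replies: L→B; R→B.
Player 2's best replies: T→L; M→R; B→R.
The unique mutual best reply is (B, R), giving (8, 12).
Player 2 earns 12 sequentially versus 12 at the Nash outcome: unchanged.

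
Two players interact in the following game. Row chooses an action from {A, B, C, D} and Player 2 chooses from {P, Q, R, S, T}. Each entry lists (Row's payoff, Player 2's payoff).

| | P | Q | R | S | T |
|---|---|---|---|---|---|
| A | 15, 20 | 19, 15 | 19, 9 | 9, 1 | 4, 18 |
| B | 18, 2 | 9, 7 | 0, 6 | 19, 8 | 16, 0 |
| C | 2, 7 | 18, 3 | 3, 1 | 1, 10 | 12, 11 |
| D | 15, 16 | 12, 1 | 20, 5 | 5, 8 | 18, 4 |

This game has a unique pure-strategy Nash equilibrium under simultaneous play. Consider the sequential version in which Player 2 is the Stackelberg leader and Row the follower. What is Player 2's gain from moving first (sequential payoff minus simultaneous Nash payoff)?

Work backward from Row's decision.
- P → Row plays B (best of 15, 18, 2, 15); Player 2 gets 2.
- Q → Row plays A (best of 19, 9, 18, 12); Player 2 gets 15.
- R → Row plays D (best of 19, 0, 3, 20); Player 2 gets 5.
- S → Row plays B (best of 9, 19, 1, 5); Player 2 gets 8.
- T → Row plays D (best of 4, 16, 12, 18); Player 2 gets 4.
Player 2's induced payoffs are 2, 15, 5, 8, 4, so Player 2 commits to Q. Subgame-perfect outcome: (A, Q) with payoffs (19, 15).
For the simultaneous game, intersect best replies.
Row's best replies: P→B; Q→A; R→D; S→B; T→D.
Player 2's best replies: A→P; B→S; C→T; D→P.
Only (B, S) has each player best-responding; Nash payoffs (19, 8).
Player 2's commitment gain: 15 − 8 = 7.

7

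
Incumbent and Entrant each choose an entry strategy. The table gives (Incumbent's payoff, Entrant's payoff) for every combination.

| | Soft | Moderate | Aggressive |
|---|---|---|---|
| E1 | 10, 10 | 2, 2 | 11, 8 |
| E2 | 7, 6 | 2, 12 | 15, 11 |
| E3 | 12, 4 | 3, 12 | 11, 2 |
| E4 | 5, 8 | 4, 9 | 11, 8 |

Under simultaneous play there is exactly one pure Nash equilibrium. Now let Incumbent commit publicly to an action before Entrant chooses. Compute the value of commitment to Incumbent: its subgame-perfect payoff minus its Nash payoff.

Backward induction with Incumbent moving first.
- E1: BR = Soft, leader payoff 10.
- E2: BR = Moderate, leader payoff 2.
- E3: BR = Moderate, leader payoff 3.
- E4: BR = Moderate, leader payoff 4.
Maximizing over 10, 2, 3, 4, Incumbent chooses E1. Subgame-perfect outcome: (E1, Soft) with payoffs (10, 10).
Now find the simultaneous Nash equilibrium.
Incumbent's best replies: Soft→E3; Moderate→E4; Aggressive→E2.
Entrant's best replies: E1→Soft; E2→Moderate; E3→Moderate; E4→Moderate.
Only (E4, Moderate) has each player best-responding; Nash payoffs (4, 9).
Incumbent's commitment gain: 10 − 4 = 6.

6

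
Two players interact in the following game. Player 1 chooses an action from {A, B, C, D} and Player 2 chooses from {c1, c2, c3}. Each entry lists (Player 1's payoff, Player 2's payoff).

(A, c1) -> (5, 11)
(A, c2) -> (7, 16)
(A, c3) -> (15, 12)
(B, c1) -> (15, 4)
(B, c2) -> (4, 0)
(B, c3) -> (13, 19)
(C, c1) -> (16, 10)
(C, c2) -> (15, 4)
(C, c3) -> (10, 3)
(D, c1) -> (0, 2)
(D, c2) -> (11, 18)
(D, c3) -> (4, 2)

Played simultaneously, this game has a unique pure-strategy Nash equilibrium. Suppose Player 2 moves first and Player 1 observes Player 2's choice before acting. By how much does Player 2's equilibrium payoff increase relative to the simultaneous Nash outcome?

2

Player 1 best-responds to each possible Player 2 move:
- c1 → Player 1 plays C (best of 5, 15, 16, 0); Player 2 gets 10.
- c2 → Player 1 plays C (best of 7, 4, 15, 11); Player 2 gets 4.
- c3 → Player 1 plays A (best of 15, 13, 10, 4); Player 2 gets 12.
Maximizing over 10, 4, 12, Player 2 chooses c3. Subgame-perfect outcome: (A, c3) with payoffs (15, 12).
Now find the simultaneous Nash equilibrium.
Player 1's best replies: c1→C; c2→C; c3→A.
Player 2's best replies: A→c2; B→c3; C→c1; D→c2.
Only (C, c1) has each player best-responding; Nash payoffs (16, 10).
Player 2's commitment gain: 12 − 10 = 2.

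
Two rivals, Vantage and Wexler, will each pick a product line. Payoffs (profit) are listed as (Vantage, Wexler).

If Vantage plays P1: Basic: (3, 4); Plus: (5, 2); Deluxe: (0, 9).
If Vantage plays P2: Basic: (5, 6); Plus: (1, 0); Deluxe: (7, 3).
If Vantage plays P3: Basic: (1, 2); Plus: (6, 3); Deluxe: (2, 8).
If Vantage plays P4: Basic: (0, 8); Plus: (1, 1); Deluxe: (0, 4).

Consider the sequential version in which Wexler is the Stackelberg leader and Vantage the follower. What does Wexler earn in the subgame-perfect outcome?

6

Solve by backward induction (Wexler leads).
- Basic: BR = P2, leader payoff 6.
- Plus: BR = P3, leader payoff 3.
- Deluxe: BR = P2, leader payoff 3.
Among 6, 3, 3, the best is 6 at Basic. Subgame-perfect outcome: (P2, Basic) with payoffs (5, 6).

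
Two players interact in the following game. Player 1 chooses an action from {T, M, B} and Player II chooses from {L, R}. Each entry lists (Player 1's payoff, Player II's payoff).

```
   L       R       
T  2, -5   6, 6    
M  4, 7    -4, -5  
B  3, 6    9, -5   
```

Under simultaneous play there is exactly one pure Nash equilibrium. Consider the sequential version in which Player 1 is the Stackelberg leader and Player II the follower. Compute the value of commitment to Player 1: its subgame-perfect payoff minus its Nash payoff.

2

Backward induction with Player 1 moving first.
- T: BR = R, leader payoff 6.
- M: BR = L, leader payoff 4.
- B: BR = L, leader payoff 3.
Player 1's induced payoffs are 6, 4, 3, so Player 1 commits to T. Subgame-perfect outcome: (T, R) with payoffs (6, 6).
For the simultaneous game, intersect best replies.
Player 1's best replies: L→M; R→B.
Player II's best replies: T→R; M→L; B→L.
The unique mutual best reply is (M, L), giving (4, 7).
Player 1's commitment gain: 6 − 4 = 2.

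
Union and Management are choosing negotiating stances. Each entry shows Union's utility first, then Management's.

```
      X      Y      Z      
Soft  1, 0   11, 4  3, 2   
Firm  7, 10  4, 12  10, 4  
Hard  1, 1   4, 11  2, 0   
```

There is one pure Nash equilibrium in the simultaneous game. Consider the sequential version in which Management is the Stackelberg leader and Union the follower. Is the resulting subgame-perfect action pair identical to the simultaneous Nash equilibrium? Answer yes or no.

Work backward from Union's decision.
- X: Union compares 1, 7, 1 and picks Firm; Management would get 10.
- Y: Union compares 11, 4, 4 and picks Soft; Management would get 4.
- Z: Union compares 3, 10, 2 and picks Firm; Management would get 4.
Management's induced payoffs are 10, 4, 4, so Management commits to X. Subgame-perfect outcome: (Firm, X) with payoffs (7, 10).
For the simultaneous game, intersect best replies.
Union's best replies: X→Firm; Y→Soft; Z→Firm.
Management's best replies: Soft→Y; Firm→Y; Hard→Y.
Only (Soft, Y) has each player best-responding; Nash payoffs (11, 4).
Sequential outcome (Firm, X) differs from the Nash profile (Soft, Y).

no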